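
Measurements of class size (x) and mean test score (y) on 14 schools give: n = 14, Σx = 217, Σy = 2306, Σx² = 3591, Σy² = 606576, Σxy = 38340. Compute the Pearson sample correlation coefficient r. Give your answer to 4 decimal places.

S_xy = nΣxy − ΣxΣy = 14·38340 − 217·2306 = 536760 − 500402 = 36358
S_xx = nΣx² − (Σx)² = 14·3591 − 217² = 50274 − 47089 = 3185
S_yy = nΣy² − (Σy)² = 14·606576 − 2306² = 8492064 − 5317636 = 3174428
r = S_xy / √(S_xx·S_yy) = 36358 / √(3185·3174428) = 36358 / √10110553180 = 36358 / 100551.2465 = 0.3616

0.3616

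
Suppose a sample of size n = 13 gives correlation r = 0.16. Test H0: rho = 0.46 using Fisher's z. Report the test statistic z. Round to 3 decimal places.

z_r = atanh(0.16) = 0.161387,  z_0 = atanh(0.46) = 0.497311
SE = 1/√(n−3) = 1/√10 = 0.316228
z = (z_r − z_0)/SE = (0.161387 − 0.497311) / 0.316228 = -0.335924 / 0.316228 = -1.062

-1.062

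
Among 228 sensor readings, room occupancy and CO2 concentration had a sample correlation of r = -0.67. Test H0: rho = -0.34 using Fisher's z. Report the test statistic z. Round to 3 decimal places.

-6.850

z_r = atanh(-0.67) = -0.810743,  z_0 = atanh(-0.34) = -0.354093
SE = 1/√(n−3) = 1/√225 = 0.066667
z = (z_r − z_0)/SE = (-0.810743 − (-0.354093)) / 0.066667 = -0.456650 / 0.066667 = -6.850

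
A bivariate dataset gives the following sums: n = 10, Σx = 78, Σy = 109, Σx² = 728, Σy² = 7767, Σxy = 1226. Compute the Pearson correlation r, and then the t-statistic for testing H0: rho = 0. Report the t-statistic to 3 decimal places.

Numerator: nΣxy − (Σx)(Σy) = 10·1226 − (78)(109) = 3758
Denominator: √[(nΣx²−(Σx)²)(nΣy²−(Σy)²)]
  nΣx²−(Σx)² = 10·728 − 6084 = 1196;  nΣy²−(Σy)² = 10·7767 − 11881 = 65789
  √(1196·65789) = √78683644 = 8870.3801
r = 3758 / 8870.3801 = 0.4237
t = r·√(n−2)/√(1−r²) = 0.4237·√8 / √(1−0.179522) = 1.198405 / 0.905802 = 1.323

1.323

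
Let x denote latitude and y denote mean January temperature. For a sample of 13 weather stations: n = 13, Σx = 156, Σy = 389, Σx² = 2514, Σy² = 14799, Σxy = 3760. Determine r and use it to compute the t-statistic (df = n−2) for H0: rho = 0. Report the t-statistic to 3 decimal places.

-2.745

S_xy = nΣxy − ΣxΣy = 13·3760 − 156·389 = 48880 − 60684 = -11804
S_xx = nΣx² − (Σx)² = 13·2514 − 156² = 32682 − 24336 = 8346
S_yy = nΣy² − (Σy)² = 13·14799 − 389² = 192387 − 151321 = 41066
r = S_xy / √(S_xx·S_yy) = -11804 / √(8346·41066) = -11804 / √342736836 = -11804 / 18513.1531 = -0.6376
t = r·√(n−2)/√(1−r²) = -0.6376·√11 / √(1−0.406534) = -2.114680 / 0.770367 = -2.745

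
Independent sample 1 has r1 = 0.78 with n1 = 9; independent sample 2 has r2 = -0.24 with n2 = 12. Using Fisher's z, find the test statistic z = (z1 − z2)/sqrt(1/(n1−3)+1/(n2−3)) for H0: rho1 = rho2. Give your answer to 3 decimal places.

2.448

z1 = atanh(0.78) = 1.045371,  z2 = atanh(-0.24) = -0.244774
SE = √(1/(n1−3) + 1/(n2−3)) = √(1/6 + 1/9) = √(0.1666667 + 0.1111111) = √0.2777778 = 0.527046
z = (z1 − z2)/SE = (1.045371 − (-0.244774)) / 0.527046 = 1.290145 / 0.527046 = 2.448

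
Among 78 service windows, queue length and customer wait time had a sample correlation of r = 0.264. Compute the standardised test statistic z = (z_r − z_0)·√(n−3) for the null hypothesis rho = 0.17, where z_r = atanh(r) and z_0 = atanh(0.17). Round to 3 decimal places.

z_r = atanh(0.264) = 0.270403,  z_0 = atanh(0.17) = 0.171667
SE = 1/√(n−3) = 1/√75 = 0.115470
z = (z_r − z_0)/SE = (0.270403 − 0.171667) / 0.115470 = 0.098736 / 0.115470 = 0.855

0.855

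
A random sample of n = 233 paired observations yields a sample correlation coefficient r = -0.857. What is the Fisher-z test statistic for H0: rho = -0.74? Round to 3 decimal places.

-5.027

Fisher z: atanh(-0.857) = -1.281936, atanh(-0.74) = -0.950479
z = (z_r − z_0)·√(n−3) = (-1.281936 − (-0.950479))·√230 = -0.331457 · 15.165751 = -5.027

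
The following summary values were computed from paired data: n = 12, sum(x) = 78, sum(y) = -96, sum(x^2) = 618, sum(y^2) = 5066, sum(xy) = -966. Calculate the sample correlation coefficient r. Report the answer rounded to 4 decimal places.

-0.4951

Numerator: nΣxy − (Σx)(Σy) = 12·(-966) − (78)(-96) = -4104
Denominator: √[(nΣx²−(Σx)²)(nΣy²−(Σy)²)]
  nΣx²−(Σx)² = 12·618 − 6084 = 1332;  nΣy²−(Σy)² = 12·5066 − 9216 = 51576
  √(1332·51576) = √68699232 = 8288.5000
r = -4104 / 8288.5000 = -0.4951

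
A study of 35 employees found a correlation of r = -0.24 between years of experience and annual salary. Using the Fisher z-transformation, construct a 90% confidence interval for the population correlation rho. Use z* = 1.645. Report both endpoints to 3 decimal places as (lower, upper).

(-0.490, 0.046)

z_r = atanh(-0.24) = -0.244774;  SE = 1/√(n−3) = 1/√32 = 0.176777
z-limits: -0.244774 ± 1.645·0.176777 = -0.244774 ± 0.290798 = [-0.535572, 0.046024]
ρ-limits: (tanh -0.535572, tanh 0.046024) = (-0.490, 0.046)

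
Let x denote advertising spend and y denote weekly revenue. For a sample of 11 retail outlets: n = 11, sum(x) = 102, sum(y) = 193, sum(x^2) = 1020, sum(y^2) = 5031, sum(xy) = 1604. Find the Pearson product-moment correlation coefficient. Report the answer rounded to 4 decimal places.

Numerator: nΣxy − (Σx)(Σy) = 11·1604 − (102)(193) = -2042
Denominator: √[(nΣx²−(Σx)²)(nΣy²−(Σy)²)]
  nΣx²−(Σx)² = 11·1020 − 10404 = 816;  nΣy²−(Σy)² = 11·5031 − 37249 = 18092
  √(816·18092) = √14763072 = 3842.2743
r = -2042 / 3842.2743 = -0.5315

-0.5315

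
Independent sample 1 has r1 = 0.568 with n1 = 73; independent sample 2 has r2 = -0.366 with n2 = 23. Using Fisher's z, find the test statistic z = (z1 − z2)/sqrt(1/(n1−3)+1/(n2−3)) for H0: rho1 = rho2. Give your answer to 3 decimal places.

Fisher z-transforms: z1 = atanh(0.568) = 0.644565, z2 = atanh(-0.366) = -0.383797; difference d = 1.028362
Var(d) = 1/70 + 1/20 = 0.0142857 + 0.0500000 = 0.0642857
z = d/√Var(d) = 1.028362 / √0.0642857 = 1.028362 / 0.253546 = 4.056

4.056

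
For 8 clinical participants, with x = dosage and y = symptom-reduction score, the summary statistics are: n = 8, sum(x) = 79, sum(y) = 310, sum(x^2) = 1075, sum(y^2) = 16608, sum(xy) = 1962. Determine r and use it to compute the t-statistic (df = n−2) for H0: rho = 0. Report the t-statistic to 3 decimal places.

-7.029

S_xy = nΣxy − ΣxΣy = 8·1962 − 79·310 = 15696 − 24490 = -8794
S_xx = nΣx² − (Σx)² = 8·1075 − 79² = 8600 − 6241 = 2359
S_yy = nΣy² − (Σy)² = 8·16608 − 310² = 132864 − 96100 = 36764
r = S_xy / √(S_xx·S_yy) = -8794 / √(2359·36764) = -8794 / √86726276 = -8794 / 9312.6943 = -0.9443
t = r·√(n−2)/√(1−r²) = -0.9443·√6 / √(1−0.891702) = -2.313053 / 0.329087 = -7.029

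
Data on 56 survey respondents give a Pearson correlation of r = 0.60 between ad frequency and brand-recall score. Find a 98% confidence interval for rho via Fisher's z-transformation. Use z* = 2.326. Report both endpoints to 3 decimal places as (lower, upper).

z_r = atanh(0.60) = 0.693147;  SE = 1/√(n−3) = 1/√53 = 0.137361
z-limits: 0.693147 ± 2.326·0.137361 = 0.693147 ± 0.319502 = [0.373645, 1.012649]
ρ-limits: (tanh 0.373645, tanh 1.012649) = (0.357, 0.767)

(0.357, 0.767)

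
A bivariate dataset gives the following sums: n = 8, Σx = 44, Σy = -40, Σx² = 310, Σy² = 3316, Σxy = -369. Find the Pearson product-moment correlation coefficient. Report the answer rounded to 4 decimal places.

S_xy = nΣxy − ΣxΣy = 8·(-369) − 44·(-40) = -2952 − (-1760) = -1192
S_xx = nΣx² − (Σx)² = 8·310 − 44² = 2480 − 1936 = 544
S_yy = nΣy² − (Σy)² = 8·3316 − (-40)² = 26528 − 1600 = 24928
r = S_xy / √(S_xx·S_yy) = -1192 / √(544·24928) = -1192 / √13560832 = -1192 / 3682.5035 = -0.3237

-0.3237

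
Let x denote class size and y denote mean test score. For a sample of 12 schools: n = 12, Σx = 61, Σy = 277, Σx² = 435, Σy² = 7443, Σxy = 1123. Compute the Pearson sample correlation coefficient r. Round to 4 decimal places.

Numerator: nΣxy − (Σx)(Σy) = 12·1123 − (61)(277) = -3421
Denominator: √[(nΣx²−(Σx)²)(nΣy²−(Σy)²)]
  nΣx²−(Σx)² = 12·435 − 3721 = 1499;  nΣy²−(Σy)² = 12·7443 − 76729 = 12587
  √(1499·12587) = √18867913 = 4343.7211
r = -3421 / 4343.7211 = -0.7876

-0.7876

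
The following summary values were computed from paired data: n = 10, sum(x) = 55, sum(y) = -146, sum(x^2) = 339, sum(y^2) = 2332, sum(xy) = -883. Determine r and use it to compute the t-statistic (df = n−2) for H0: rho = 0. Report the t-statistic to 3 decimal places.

Numerator: nΣxy − (Σx)(Σy) = 10·(-883) − (55)(-146) = -800
Denominator: √[(nΣx²−(Σx)²)(nΣy²−(Σy)²)]
  nΣx²−(Σx)² = 10·339 − 3025 = 365;  nΣy²−(Σy)² = 10·2332 − 21316 = 2004
  √(365·2004) = √731460 = 855.2543
r = -800 / 855.2543 = -0.9354
t = r·√(n−2)/√(1−r²) = -0.9354·√8 / √(1−0.874973) = -2.645711 / 0.353592 = -7.482

-7.482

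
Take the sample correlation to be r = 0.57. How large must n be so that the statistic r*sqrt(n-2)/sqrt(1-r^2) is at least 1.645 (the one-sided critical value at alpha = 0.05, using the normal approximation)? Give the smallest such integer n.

8

r√(n−2)/√(1−r²) ≥ 1.645  ⇔  n−2 ≥ (1.645)²·(1−r²)/r²
(1−r²)/r² = (1−0.3249)/0.3249 = 2.0779
n ≥ 2 + 2.706025·2.0779 = 2 + 5.6228 = 7.6228
⌈7.6228⌉ = 8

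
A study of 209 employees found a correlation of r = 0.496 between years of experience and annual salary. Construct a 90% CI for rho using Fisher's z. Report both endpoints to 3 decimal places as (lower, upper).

(0.405, 0.577)

z_r = atanh(0.496) = 0.543987;  SE = 1/√(n−3) = 1/√206 = 0.069673
z-limits: 0.543987 ± 1.645·0.069673 = 0.543987 ± 0.114612 = [0.429375, 0.658599]
ρ-limits: (tanh 0.429375, tanh 0.658599) = (0.405, 0.577)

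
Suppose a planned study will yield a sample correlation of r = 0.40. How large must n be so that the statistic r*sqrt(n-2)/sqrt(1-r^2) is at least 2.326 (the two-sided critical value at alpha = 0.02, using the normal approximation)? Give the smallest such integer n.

Need r·√(n−2)/√(1−r²) ≥ 2.326
√(n−2) ≥ 2.326·√(1−0.1600) / 0.40 = 2.326·0.916515 / 0.40 = 5.3295
n−2 ≥ 28.4036  ⇒  n ≥ 30.4036
Smallest integer n = 31

31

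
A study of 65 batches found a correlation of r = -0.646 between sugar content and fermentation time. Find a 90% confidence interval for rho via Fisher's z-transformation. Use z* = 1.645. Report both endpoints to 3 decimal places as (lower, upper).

z_r = atanh(-0.646) = -0.768403;  SE = 1/√(n−3) = 1/√62 = 0.127000
z-limits: -0.768403 ± 1.645·0.127000 = -0.768403 ± 0.208915 = [-0.977318, -0.559488]
ρ-limits: (tanh -0.977318, tanh -0.559488) = (-0.752, -0.508)

(-0.752, -0.508)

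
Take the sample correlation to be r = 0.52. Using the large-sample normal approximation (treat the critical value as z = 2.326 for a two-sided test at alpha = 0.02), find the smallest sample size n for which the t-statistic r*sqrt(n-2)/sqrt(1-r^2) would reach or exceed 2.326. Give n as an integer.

r√(n−2)/√(1−r²) ≥ 2.326  ⇔  n−2 ≥ (2.326)²·(1−r²)/r²
(1−r²)/r² = (1−0.2704)/0.2704 = 2.6982
n ≥ 2 + 5.410276·2.6982 = 2 + 14.5980 = 16.5980
⌈16.5980⌉ = 17

17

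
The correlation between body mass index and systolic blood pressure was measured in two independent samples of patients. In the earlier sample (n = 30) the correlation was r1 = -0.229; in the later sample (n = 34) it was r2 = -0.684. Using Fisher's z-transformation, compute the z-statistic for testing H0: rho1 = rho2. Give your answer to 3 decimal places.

Fisher z-transforms: z1 = atanh(-0.229) = -0.233134, z2 = atanh(-0.684) = -0.836592; difference d = 0.603458
Var(d) = 1/27 + 1/31 = 0.0370370 + 0.0322581 = 0.0692951
z = d/√Var(d) = 0.603458 / √0.0692951 = 0.603458 / 0.263240 = 2.292

2.292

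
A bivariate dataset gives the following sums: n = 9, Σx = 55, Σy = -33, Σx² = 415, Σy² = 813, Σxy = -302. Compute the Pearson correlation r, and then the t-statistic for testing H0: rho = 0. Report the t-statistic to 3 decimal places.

-1.258

S_xy = nΣxy − ΣxΣy = 9·(-302) − 55·(-33) = -2718 − (-1815) = -903
S_xx = nΣx² − (Σx)² = 9·415 − 55² = 3735 − 3025 = 710
S_yy = nΣy² − (Σy)² = 9·813 − (-33)² = 7317 − 1089 = 6228
r = S_xy / √(S_xx·S_yy) = -903 / √(710·6228) = -903 / √4421880 = -903 / 2102.8267 = -0.4294
t = r·√(n−2)/√(1−r²) = -0.4294·√7 / √(1−0.184384) = -1.136086 / 0.903115 = -1.258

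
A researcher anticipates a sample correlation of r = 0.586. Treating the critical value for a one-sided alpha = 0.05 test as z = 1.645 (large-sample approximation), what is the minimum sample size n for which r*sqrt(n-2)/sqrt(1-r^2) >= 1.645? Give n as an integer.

8

r√(n−2)/√(1−r²) ≥ 1.645  ⇔  n−2 ≥ (1.645)²·(1−r²)/r²
(1−r²)/r² = (1−0.343396)/0.343396 = 1.9121
n ≥ 2 + 2.706025·1.9121 = 2 + 5.1742 = 7.1742
⌈7.1742⌉ = 8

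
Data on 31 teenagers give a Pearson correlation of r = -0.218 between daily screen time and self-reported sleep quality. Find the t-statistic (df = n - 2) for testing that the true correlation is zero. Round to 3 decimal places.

-1.203

1 − r² = 1 − 0.047524 = 0.952476;  √(1−r²) = 0.975949
√(n−2) = √29 = 5.385165
t = r·√(n−2)/√(1−r²) = -0.218 · 5.385165 / 0.975949 = -1.203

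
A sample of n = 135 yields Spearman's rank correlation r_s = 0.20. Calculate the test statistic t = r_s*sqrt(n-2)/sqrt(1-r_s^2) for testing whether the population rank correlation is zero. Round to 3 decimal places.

1 − r_s² = 1 − 0.0400 = 0.9600;  √(1−r_s²) = 0.979796
√(n−2) = √133 = 11.532563
t = r_s·√(n−2)/√(1−r_s²) = 0.20 · 11.532563 / 0.979796 = 2.354

2.354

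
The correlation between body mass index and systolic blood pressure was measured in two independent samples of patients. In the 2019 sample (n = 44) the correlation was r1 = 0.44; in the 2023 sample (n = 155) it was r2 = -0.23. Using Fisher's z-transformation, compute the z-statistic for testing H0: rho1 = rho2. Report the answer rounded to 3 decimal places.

Fisher z-transforms: z1 = atanh(0.44) = 0.472231, z2 = atanh(-0.23) = -0.234189; difference d = 0.706420
Var(d) = 1/41 + 1/152 = 0.0243902 + 0.0065789 = 0.0309691
z = d/√Var(d) = 0.706420 / √0.0309691 = 0.706420 / 0.175980 = 4.014

4.014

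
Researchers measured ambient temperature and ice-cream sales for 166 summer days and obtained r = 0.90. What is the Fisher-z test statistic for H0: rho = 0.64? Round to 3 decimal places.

Fisher z: atanh(0.90) = 1.472219, atanh(0.64) = 0.758174
z = (z_r − z_0)·√(n−3) = (1.472219 − 0.758174)·√163 = 0.714045 · 12.767145 = 9.116

9.116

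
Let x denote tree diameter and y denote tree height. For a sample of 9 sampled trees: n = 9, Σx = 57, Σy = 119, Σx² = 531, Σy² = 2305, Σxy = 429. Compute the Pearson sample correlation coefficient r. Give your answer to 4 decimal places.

-0.9206

S_xy = nΣxy − ΣxΣy = 9·429 − 57·119 = 3861 − 6783 = -2922
S_xx = nΣx² − (Σx)² = 9·531 − 57² = 4779 − 3249 = 1530
S_yy = nΣy² − (Σy)² = 9·2305 − 119² = 20745 − 14161 = 6584
r = S_xy / √(S_xx·S_yy) = -2922 / √(1530·6584) = -2922 / √10073520 = -2922 / 3173.8809 = -0.9206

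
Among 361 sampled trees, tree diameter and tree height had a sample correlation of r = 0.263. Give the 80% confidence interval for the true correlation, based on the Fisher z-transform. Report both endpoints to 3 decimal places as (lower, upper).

Fisher z: z_r = atanh(r) = ½·ln((1+0.263)/(1−0.263)) = 0.269329
SE(z) = 1/√(n−3) = 1/√358 = 0.052852
80% ⇒ z* = 1.282; margin = 1.282·0.052852 = 0.067756
CI on z-scale: (0.201573, 0.337085)
Back-transform: tanh(0.201573) = 0.198887, tanh(0.337085) = 0.324873

(0.199, 0.325)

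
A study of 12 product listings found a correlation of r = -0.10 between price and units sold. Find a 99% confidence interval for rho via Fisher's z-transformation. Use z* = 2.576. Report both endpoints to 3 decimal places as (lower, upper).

z_r = atanh(-0.10) = -0.100335;  SE = 1/√(n−3) = 1/√9 = 0.333333
z-limits: -0.100335 ± 2.576·0.333333 = -0.100335 ± 0.858666 = [-0.959001, 0.758331]
ρ-limits: (tanh -0.959001, tanh 0.758331) = (-0.744, 0.640)

(-0.744, 0.640)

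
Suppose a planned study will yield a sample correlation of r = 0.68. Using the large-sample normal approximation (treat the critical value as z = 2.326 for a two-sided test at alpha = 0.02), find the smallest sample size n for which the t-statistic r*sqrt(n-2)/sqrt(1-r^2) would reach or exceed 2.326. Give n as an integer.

r√(n−2)/√(1−r²) ≥ 2.326  ⇔  n−2 ≥ (2.326)²·(1−r²)/r²
(1−r²)/r² = (1−0.4624)/0.4624 = 1.1626
n ≥ 2 + 5.410276·1.1626 = 2 + 6.2900 = 8.2900
⌈8.2900⌉ = 9

9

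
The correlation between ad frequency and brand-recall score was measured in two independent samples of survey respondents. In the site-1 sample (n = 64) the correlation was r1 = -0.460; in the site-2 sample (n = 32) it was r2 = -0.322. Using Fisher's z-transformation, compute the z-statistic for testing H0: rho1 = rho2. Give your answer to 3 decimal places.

-0.725

z1 = atanh(-0.460) = -0.497311,  z2 = atanh(-0.322) = -0.333877
SE = √(1/(n1−3) + 1/(n2−3)) = √(1/61 + 1/29) = √(0.0163934 + 0.0344828) = √0.0508762 = 0.225558
z = (z1 − z2)/SE = (-0.497311 − (-0.333877)) / 0.225558 = -0.163434 / 0.225558 = -0.725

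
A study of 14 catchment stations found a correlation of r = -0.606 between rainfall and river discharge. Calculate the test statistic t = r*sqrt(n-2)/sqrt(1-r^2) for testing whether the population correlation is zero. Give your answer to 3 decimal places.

1 − r² = 1 − 0.367236 = 0.632764;  √(1−r²) = 0.795465
√(n−2) = √12 = 3.464102
t = r·√(n−2)/√(1−r²) = -0.606 · 3.464102 / 0.795465 = -2.639

-2.639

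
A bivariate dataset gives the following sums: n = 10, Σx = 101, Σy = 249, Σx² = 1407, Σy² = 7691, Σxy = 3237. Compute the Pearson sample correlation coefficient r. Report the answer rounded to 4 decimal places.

Numerator: nΣxy − (Σx)(Σy) = 10·3237 − (101)(249) = 7221
Denominator: √[(nΣx²−(Σx)²)(nΣy²−(Σy)²)]
  nΣx²−(Σx)² = 10·1407 − 10201 = 3869;  nΣy²−(Σy)² = 10·7691 − 62001 = 14909
  √(3869·14909) = √57682921 = 7594.9273
r = 7221 / 7594.9273 = 0.9508

0.9508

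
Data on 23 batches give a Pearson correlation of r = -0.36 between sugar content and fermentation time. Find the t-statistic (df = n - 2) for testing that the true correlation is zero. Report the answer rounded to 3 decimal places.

-1.768

1 − r² = 1 − 0.1296 = 0.8704;  √(1−r²) = 0.932952
√(n−2) = √21 = 4.582576
t = r·√(n−2)/√(1−r²) = -0.36 · 4.582576 / 0.932952 = -1.768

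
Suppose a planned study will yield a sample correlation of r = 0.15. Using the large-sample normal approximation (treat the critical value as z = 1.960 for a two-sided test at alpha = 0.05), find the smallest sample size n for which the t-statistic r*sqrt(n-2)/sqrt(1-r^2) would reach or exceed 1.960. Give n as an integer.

r√(n−2)/√(1−r²) ≥ 1.960  ⇔  n−2 ≥ (1.960)²·(1−r²)/r²
(1−r²)/r² = (1−0.0225)/0.0225 = 43.4444
n ≥ 2 + 3.8416·43.4444 = 2 + 166.8960 = 168.8960
⌈168.8960⌉ = 169

169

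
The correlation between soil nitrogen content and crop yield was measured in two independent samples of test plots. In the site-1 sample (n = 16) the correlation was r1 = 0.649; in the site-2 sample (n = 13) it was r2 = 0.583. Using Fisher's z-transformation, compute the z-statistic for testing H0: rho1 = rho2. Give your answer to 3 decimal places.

0.253

Fisher z-transforms: z1 = atanh(0.649) = 0.773569, z2 = atanh(0.583) = 0.666995; difference d = 0.106574
Var(d) = 1/13 + 1/10 = 0.0769231 + 0.1000000 = 0.1769231
z = d/√Var(d) = 0.106574 / √0.1769231 = 0.106574 / 0.420622 = 0.253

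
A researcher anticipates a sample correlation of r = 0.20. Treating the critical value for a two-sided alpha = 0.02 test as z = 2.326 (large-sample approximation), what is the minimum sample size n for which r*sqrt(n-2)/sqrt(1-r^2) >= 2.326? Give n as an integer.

r√(n−2)/√(1−r²) ≥ 2.326  ⇔  n−2 ≥ (2.326)²·(1−r²)/r²
(1−r²)/r² = (1−0.0400)/0.0400 = 24.0000
n ≥ 2 + 5.410276·24.0000 = 2 + 129.8466 = 131.8466
⌈131.8466⌉ = 132

132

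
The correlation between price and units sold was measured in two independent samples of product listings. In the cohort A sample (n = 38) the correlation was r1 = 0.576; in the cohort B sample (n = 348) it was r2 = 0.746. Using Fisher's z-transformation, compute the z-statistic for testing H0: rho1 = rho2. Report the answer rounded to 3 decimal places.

z1 = atanh(0.576) = 0.656456,  z2 = atanh(0.746) = 0.963874
SE = √(1/(n1−3) + 1/(n2−3)) = √(1/35 + 1/345) = √(0.0285714 + 0.0028986) = √0.0314700 = 0.177398
z = (z1 − z2)/SE = (0.656456 − 0.963874) / 0.177398 = -0.307418 / 0.177398 = -1.733

-1.733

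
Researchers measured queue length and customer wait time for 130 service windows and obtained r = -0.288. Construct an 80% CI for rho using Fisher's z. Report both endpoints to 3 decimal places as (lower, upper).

Fisher z: z_r = atanh(r) = ½·ln((1+(-0.288))/(1−(-0.288))) = -0.296384
SE(z) = 1/√(n−3) = 1/√127 = 0.088736
80% ⇒ z* = 1.282; margin = 1.282·0.088736 = 0.113760
CI on z-scale: (-0.410144, -0.182624)
Back-transform: tanh(-0.410144) = -0.388595, tanh(-0.182624) = -0.180620

(-0.389, -0.181)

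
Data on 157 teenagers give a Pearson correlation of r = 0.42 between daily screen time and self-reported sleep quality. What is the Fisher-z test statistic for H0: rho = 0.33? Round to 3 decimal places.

1.301

Fisher z: atanh(0.42) = 0.447692, atanh(0.33) = 0.342828
z = (z_r − z_0)·√(n−3) = (0.447692 − 0.342828)·√154 = 0.104864 · 12.409674 = 1.301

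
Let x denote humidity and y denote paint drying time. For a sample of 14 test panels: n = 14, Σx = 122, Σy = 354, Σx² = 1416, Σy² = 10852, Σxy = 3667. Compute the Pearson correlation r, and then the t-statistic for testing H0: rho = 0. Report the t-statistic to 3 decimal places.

Numerator: nΣxy − (Σx)(Σy) = 14·3667 − (122)(354) = 8150
Denominator: √[(nΣx²−(Σx)²)(nΣy²−(Σy)²)]
  nΣx²−(Σx)² = 14·1416 − 14884 = 4940;  nΣy²−(Σy)² = 14·10852 − 125316 = 26612
  √(4940·26612) = √131463280 = 11465.7438
r = 8150 / 11465.7438 = 0.7108
t = r·√(n−2)/√(1−r²) = 0.7108·√12 / √(1−0.505237) = 2.462283 / 0.703394 = 3.501

3.501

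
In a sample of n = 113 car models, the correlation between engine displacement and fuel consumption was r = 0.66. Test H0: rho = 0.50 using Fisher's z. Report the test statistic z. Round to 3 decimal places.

z_r = atanh(0.66) = 0.792814,  z_0 = atanh(0.50) = 0.549306
SE = 1/√(n−3) = 1/√110 = 0.095346
z = (z_r − z_0)/SE = (0.792814 − 0.549306) / 0.095346 = 0.243508 / 0.095346 = 2.554

2.554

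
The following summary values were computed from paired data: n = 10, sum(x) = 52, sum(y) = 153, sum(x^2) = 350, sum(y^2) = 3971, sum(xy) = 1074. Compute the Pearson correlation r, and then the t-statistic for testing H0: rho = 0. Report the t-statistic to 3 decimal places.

Numerator: nΣxy − (Σx)(Σy) = 10·1074 − (52)(153) = 2784
Denominator: √[(nΣx²−(Σx)²)(nΣy²−(Σy)²)]
  nΣx²−(Σx)² = 10·350 − 2704 = 796;  nΣy²−(Σy)² = 10·3971 − 23409 = 16301
  √(796·16301) = √12975596 = 3602.1655
r = 2784 / 3602.1655 = 0.7729
t = r·√(n−2)/√(1−r²) = 0.7729·√8 / √(1−0.597374) = 2.186091 / 0.634528 = 3.445

3.445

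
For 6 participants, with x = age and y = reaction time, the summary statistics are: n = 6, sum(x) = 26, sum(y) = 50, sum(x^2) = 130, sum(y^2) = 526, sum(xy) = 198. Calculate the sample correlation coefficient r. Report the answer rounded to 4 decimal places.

-0.4288

Numerator: nΣxy − (Σx)(Σy) = 6·198 − (26)(50) = -112
Denominator: √[(nΣx²−(Σx)²)(nΣy²−(Σy)²)]
  nΣx²−(Σx)² = 6·130 − 676 = 104;  nΣy²−(Σy)² = 6·526 − 2500 = 656
  √(104·656) = √68224 = 261.1972
r = -112 / 261.1972 = -0.4288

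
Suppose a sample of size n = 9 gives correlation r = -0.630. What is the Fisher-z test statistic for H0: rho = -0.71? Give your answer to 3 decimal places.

0.357

z_r = atanh(-0.630) = -0.741416,  z_0 = atanh(-0.71) = -0.887184
SE = 1/√(n−3) = 1/√6 = 0.408248
z = (z_r − z_0)/SE = (-0.741416 − (-0.887184)) / 0.408248 = 0.145768 / 0.408248 = 0.357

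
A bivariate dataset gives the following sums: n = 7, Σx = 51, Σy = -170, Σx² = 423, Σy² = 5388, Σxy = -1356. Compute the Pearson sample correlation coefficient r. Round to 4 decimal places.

-0.4614

S_xy = nΣxy − ΣxΣy = 7·(-1356) − 51·(-170) = -9492 − (-8670) = -822
S_xx = nΣx² − (Σx)² = 7·423 − 51² = 2961 − 2601 = 360
S_yy = nΣy² − (Σy)² = 7·5388 − (-170)² = 37716 − 28900 = 8816
r = S_xy / √(S_xx·S_yy) = -822 / √(360·8816) = -822 / √3173760 = -822 / 1781.5050 = -0.4614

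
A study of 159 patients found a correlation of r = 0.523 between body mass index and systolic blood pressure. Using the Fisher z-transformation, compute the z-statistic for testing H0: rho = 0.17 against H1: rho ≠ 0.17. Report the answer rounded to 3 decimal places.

z_r = atanh(0.523) = 0.580460,  z_0 = atanh(0.17) = 0.171667
SE = 1/√(n−3) = 1/√156 = 0.080064
z = (z_r − z_0)/SE = (0.580460 − 0.171667) / 0.080064 = 0.408793 / 0.080064 = 5.106

5.106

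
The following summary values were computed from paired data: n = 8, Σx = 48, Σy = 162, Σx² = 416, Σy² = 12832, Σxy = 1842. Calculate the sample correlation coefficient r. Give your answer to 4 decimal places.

Numerator: nΣxy − (Σx)(Σy) = 8·1842 − (48)(162) = 6960
Denominator: √[(nΣx²−(Σx)²)(nΣy²−(Σy)²)]
  nΣx²−(Σx)² = 8·416 − 2304 = 1024;  nΣy²−(Σy)² = 8·12832 − 26244 = 76412
  √(1024·76412) = √78245888 = 8845.6706
r = 6960 / 8845.6706 = 0.7868

0.7868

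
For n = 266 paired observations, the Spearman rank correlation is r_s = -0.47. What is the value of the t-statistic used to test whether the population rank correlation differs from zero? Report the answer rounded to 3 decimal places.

-8.652

t = r_s·√(n−2) / √(1−r_s²) with r_s = -0.47, n = 266
  = -0.47·√264 / √(1 − 0.2209)
  = -0.47·16.248077 / 0.882666
  = -7.636596 / 0.882666 = -8.652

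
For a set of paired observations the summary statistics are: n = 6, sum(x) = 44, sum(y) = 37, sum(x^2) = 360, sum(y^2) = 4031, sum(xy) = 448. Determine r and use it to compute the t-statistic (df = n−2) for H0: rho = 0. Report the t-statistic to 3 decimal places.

1.062

S_xy = nΣxy − ΣxΣy = 6·448 − 44·37 = 2688 − 1628 = 1060
S_xx = nΣx² − (Σx)² = 6·360 − 44² = 2160 − 1936 = 224
S_yy = nΣy² − (Σy)² = 6·4031 − 37² = 24186 − 1369 = 22817
r = S_xy / √(S_xx·S_yy) = 1060 / √(224·22817) = 1060 / √5111008 = 1060 / 2260.7539 = 0.4689
t = r·√(n−2)/√(1−r²) = 0.4689·√4 / √(1−0.219867) = 0.937800 / 0.883251 = 1.062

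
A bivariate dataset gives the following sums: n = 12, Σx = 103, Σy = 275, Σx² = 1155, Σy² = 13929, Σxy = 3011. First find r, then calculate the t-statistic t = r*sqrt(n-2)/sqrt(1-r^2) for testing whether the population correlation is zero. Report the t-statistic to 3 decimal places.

Numerator: nΣxy − (Σx)(Σy) = 12·3011 − (103)(275) = 7807
Denominator: √[(nΣx²−(Σx)²)(nΣy²−(Σy)²)]
  nΣx²−(Σx)² = 12·1155 − 10609 = 3251;  nΣy²−(Σy)² = 12·13929 − 75625 = 91523
  √(3251·91523) = √297541273 = 17249.3847
r = 7807 / 17249.3847 = 0.4526
t = r·√(n−2)/√(1−r²) = 0.4526·√10 / √(1−0.204847) = 1.431247 / 0.891714 = 1.605

1.605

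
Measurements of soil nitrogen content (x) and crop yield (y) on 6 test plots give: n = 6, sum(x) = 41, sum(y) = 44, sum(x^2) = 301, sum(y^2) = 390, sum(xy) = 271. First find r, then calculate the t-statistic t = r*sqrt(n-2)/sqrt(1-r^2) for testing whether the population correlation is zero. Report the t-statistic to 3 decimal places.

S_xy = nΣxy − ΣxΣy = 6·271 − 41·44 = 1626 − 1804 = -178
S_xx = nΣx² − (Σx)² = 6·301 − 41² = 1806 − 1681 = 125
S_yy = nΣy² − (Σy)² = 6·390 − 44² = 2340 − 1936 = 404
r = S_xy / √(S_xx·S_yy) = -178 / √(125·404) = -178 / √50500 = -178 / 224.7221 = -0.7921
t = r·√(n−2)/√(1−r²) = -0.7921·√4 / √(1−0.627422) = -1.584200 / 0.610392 = -2.595

-2.595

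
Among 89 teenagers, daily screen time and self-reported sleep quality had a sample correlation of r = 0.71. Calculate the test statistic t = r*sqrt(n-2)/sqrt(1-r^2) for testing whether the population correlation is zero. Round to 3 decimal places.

9.404

1 − r² = 1 − 0.5041 = 0.4959;  √(1−r²) = 0.704202
√(n−2) = √87 = 9.327379
t = r·√(n−2)/√(1−r²) = 0.71 · 9.327379 / 0.704202 = 9.404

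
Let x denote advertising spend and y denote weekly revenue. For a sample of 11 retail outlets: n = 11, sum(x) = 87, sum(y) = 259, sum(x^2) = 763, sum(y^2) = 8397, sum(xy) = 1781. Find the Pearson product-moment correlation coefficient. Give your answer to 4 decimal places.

-0.6445

Numerator: nΣxy − (Σx)(Σy) = 11·1781 − (87)(259) = -2942
Denominator: √[(nΣx²−(Σx)²)(nΣy²−(Σy)²)]
  nΣx²−(Σx)² = 11·763 − 7569 = 824;  nΣy²−(Σy)² = 11·8397 − 67081 = 25286
  √(824·25286) = √20835664 = 4564.6100
r = -2942 / 4564.6100 = -0.6445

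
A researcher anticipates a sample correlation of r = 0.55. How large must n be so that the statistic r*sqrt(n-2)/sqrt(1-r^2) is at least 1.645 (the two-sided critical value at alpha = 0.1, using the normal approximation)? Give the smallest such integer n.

9

r√(n−2)/√(1−r²) ≥ 1.645  ⇔  n−2 ≥ (1.645)²·(1−r²)/r²
(1−r²)/r² = (1−0.3025)/0.3025 = 2.3058
n ≥ 2 + 2.706025·2.3058 = 2 + 6.2396 = 8.2396
⌈8.2396⌉ = 9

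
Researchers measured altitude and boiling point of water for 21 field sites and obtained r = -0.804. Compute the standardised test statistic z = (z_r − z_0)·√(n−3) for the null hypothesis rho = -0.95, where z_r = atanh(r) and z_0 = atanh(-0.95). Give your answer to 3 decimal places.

3.063

Fisher z: atanh(-0.804) = -1.109824, atanh(-0.95) = -1.831781
z = (z_r − z_0)·√(n−3) = (-1.109824 − (-1.831781))·√18 = 0.721957 · 4.242641 = 3.063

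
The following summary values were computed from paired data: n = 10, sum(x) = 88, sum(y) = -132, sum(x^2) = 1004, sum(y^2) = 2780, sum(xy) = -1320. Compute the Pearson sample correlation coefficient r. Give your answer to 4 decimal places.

-0.3245

Numerator: nΣxy − (Σx)(Σy) = 10·(-1320) − (88)(-132) = -1584
Denominator: √[(nΣx²−(Σx)²)(nΣy²−(Σy)²)]
  nΣx²−(Σx)² = 10·1004 − 7744 = 2296;  nΣy²−(Σy)² = 10·2780 − 17424 = 10376
  √(2296·10376) = √23823296 = 4880.9114
r = -1584 / 4880.9114 = -0.3245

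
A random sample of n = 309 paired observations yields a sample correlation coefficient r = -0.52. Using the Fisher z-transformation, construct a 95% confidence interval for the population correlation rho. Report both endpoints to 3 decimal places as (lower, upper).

z_r = atanh(-0.52) = -0.576340;  SE = 1/√(n−3) = 1/√306 = 0.057166
z-limits: -0.576340 ± 1.960·0.057166 = -0.576340 ± 0.112045 = [-0.688385, -0.464295]
ρ-limits: (tanh -0.688385, tanh -0.464295) = (-0.597, -0.434)

(-0.597, -0.434)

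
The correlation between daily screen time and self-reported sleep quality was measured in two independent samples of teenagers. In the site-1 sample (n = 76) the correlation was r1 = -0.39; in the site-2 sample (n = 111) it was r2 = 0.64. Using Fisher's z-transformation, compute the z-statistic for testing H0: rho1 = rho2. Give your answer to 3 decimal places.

-7.722

Fisher z-transforms: z1 = atanh(-0.39) = -0.411800, z2 = atanh(0.64) = 0.758174; difference d = -1.169974
Var(d) = 1/73 + 1/108 = 0.0136986 + 0.0092593 = 0.0229579
z = d/√Var(d) = -1.169974 / √0.0229579 = -1.169974 / 0.151519 = -7.722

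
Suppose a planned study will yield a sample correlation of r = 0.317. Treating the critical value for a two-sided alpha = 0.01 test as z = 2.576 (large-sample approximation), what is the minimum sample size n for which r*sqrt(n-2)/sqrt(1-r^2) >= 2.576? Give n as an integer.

62

Need r·√(n−2)/√(1−r²) ≥ 2.576
√(n−2) ≥ 2.576·√(1−0.100489) / 0.317 = 2.576·0.948426 / 0.317 = 7.7071
n−2 ≥ 59.3994  ⇒  n ≥ 61.3994
Smallest integer n = 62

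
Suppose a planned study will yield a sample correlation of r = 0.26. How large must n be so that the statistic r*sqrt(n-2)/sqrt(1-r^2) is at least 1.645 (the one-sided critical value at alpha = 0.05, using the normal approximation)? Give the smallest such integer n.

Need r·√(n−2)/√(1−r²) ≥ 1.645
√(n−2) ≥ 1.645·√(1−0.0676) / 0.26 = 1.645·0.965609 / 0.26 = 6.1093
n−2 ≥ 37.3235  ⇒  n ≥ 39.3235
Smallest integer n = 40

40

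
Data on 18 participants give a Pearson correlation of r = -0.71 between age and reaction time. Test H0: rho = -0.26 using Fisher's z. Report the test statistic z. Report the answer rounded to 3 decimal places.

-2.405

Fisher z: atanh(-0.71) = -0.887184, atanh(-0.26) = -0.266108
z = (z_r − z_0)·√(n−3) = (-0.887184 − (-0.266108))·√15 = -0.621076 · 3.872983 = -2.405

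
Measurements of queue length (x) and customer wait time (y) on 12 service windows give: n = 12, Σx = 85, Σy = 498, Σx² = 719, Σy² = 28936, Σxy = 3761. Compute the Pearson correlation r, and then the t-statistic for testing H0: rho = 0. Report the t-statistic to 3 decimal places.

0.773

S_xy = nΣxy − ΣxΣy = 12·3761 − 85·498 = 45132 − 42330 = 2802
S_xx = nΣx² − (Σx)² = 12·719 − 85² = 8628 − 7225 = 1403
S_yy = nΣy² − (Σy)² = 12·28936 − 498² = 347232 − 248004 = 99228
r = S_xy / √(S_xx·S_yy) = 2802 / √(1403·99228) = 2802 / √139216884 = 2802 / 11799.0205 = 0.2375
t = r·√(n−2)/√(1−r²) = 0.2375·√10 / √(1−0.056406) = 0.751041 / 0.971388 = 0.773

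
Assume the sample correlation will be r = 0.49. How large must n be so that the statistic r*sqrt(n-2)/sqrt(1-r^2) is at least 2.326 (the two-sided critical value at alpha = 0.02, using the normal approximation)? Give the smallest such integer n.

20

r√(n−2)/√(1−r²) ≥ 2.326  ⇔  n−2 ≥ (2.326)²·(1−r²)/r²
(1−r²)/r² = (1−0.2401)/0.2401 = 3.1649
n ≥ 2 + 5.410276·3.1649 = 2 + 17.1230 = 19.1230
⌈19.1230⌉ = 20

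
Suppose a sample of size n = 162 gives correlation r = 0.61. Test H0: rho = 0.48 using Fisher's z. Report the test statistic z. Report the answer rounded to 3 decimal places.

2.345

z_r = atanh(0.61) = 0.708921,  z_0 = atanh(0.48) = 0.522984
SE = 1/√(n−3) = 1/√159 = 0.079305
z = (z_r − z_0)/SE = (0.708921 − 0.522984) / 0.079305 = 0.185937 / 0.079305 = 2.345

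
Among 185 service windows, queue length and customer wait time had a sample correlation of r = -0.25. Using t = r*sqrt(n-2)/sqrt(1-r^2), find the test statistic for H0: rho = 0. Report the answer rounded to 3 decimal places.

t = r·√(n−2) / √(1−r²) with r = -0.25, n = 185
  = -0.25·√183 / √(1 − 0.0625)
  = -0.25·13.527749 / 0.968246
  = -3.381937 / 0.968246 = -3.493

-3.493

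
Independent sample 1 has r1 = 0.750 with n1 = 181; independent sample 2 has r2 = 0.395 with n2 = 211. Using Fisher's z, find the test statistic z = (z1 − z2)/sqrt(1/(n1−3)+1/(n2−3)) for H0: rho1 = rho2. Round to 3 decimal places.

Fisher z-transforms: z1 = atanh(0.750) = 0.972955, z2 = atanh(0.395) = 0.417711; difference d = 0.555244
Var(d) = 1/178 + 1/208 = 0.0056180 + 0.0048077 = 0.0104257
z = d/√Var(d) = 0.555244 / √0.0104257 = 0.555244 / 0.102106 = 5.438

5.438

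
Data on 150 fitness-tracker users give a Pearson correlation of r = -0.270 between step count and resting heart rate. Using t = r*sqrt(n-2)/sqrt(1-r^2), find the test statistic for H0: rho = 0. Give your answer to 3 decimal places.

1 − r² = 1 − 0.072900 = 0.927100;  √(1−r²) = 0.962860
√(n−2) = √148 = 12.165525
t = r·√(n−2)/√(1−r²) = -0.270 · 12.165525 / 0.962860 = -3.411

-3.411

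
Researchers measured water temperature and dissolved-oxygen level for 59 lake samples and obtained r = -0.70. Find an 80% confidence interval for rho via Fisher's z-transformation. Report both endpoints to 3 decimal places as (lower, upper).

(-0.777, -0.602)

z_r = atanh(-0.70) = -0.867301;  SE = 1/√(n−3) = 1/√56 = 0.133631
z-limits: -0.867301 ± 1.282·0.133631 = -0.867301 ± 0.171315 = [-1.038616, -0.695986]
ρ-limits: (tanh -1.038616, tanh -0.695986) = (-0.777, -0.602)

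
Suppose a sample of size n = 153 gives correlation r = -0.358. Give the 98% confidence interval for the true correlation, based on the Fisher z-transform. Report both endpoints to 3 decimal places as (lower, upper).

(-0.511, -0.183)

z_r = atanh(-0.358) = -0.374590;  SE = 1/√(n−3) = 1/√150 = 0.081650
z-limits: -0.374590 ± 2.326·0.081650 = -0.374590 ± 0.189918 = [-0.564508, -0.184672]
ρ-limits: (tanh -0.564508, tanh -0.184672) = (-0.511, -0.183)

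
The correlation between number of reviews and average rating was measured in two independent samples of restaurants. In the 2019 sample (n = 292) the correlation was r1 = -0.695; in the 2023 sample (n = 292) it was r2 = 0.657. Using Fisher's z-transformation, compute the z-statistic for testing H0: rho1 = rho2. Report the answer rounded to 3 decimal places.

-19.775

z1 = atanh(-0.695) = -0.857563,  z2 = atanh(0.657) = 0.787517
SE = √(1/(n1−3) + 1/(n2−3)) = √(1/289 + 1/289) = √(0.0034602 + 0.0034602) = √0.0069204 = 0.083189
z = (z1 − z2)/SE = (-0.857563 − 0.787517) / 0.083189 = -1.645080 / 0.083189 = -19.775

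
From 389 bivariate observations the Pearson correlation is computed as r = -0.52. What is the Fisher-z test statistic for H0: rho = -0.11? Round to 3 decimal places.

Fisher z: atanh(-0.52) = -0.576340, atanh(-0.11) = -0.110447
z = (z_r − z_0)·√(n−3) = (-0.576340 − (-0.110447))·√386 = -0.465893 · 19.646883 = -9.153

-9.153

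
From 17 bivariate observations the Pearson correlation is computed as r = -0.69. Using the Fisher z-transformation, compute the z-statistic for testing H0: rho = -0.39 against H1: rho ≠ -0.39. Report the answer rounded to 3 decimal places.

Fisher z: atanh(-0.69) = -0.847956, atanh(-0.39) = -0.411800
z = (z_r − z_0)·√(n−3) = (-0.847956 − (-0.411800))·√14 = -0.436156 · 3.741657 = -1.632

-1.632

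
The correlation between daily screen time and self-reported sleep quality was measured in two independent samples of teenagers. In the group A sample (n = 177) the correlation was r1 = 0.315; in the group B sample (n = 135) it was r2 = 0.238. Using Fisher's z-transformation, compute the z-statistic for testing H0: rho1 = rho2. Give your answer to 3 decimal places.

Fisher z-transforms: z1 = atanh(0.315) = 0.326087, z2 = atanh(0.238) = 0.242653; difference d = 0.083434
Var(d) = 1/174 + 1/132 = 0.0057471 + 0.0075758 = 0.0133229
z = d/√Var(d) = 0.083434 / √0.0133229 = 0.083434 / 0.115425 = 0.723

0.723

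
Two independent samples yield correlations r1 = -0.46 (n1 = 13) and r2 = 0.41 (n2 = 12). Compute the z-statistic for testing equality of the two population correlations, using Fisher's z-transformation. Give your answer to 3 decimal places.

z1 = atanh(-0.46) = -0.497311,  z2 = atanh(0.41) = 0.435611
SE = √(1/(n1−3) + 1/(n2−3)) = √(1/10 + 1/9) = √(0.1000000 + 0.1111111) = √0.2111111 = 0.459468
z = (z1 − z2)/SE = (-0.497311 − 0.435611) / 0.459468 = -0.932922 / 0.459468 = -2.030

-2.030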